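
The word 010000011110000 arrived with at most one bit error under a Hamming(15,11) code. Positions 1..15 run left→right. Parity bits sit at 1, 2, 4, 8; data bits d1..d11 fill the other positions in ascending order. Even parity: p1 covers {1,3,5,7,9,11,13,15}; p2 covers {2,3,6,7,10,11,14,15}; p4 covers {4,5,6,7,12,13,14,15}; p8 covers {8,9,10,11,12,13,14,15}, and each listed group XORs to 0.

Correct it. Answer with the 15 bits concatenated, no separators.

000000011110000

s1 (pos 1,3,5,7,9,11,13,15): 0⊕0⊕0⊕0⊕1⊕1⊕0⊕0 = 0
s2 (pos 2,3,6,7,10,11,14,15): 1⊕0⊕0⊕0⊕1⊕1⊕0⊕0 = 1
s4 (pos 4,5,6,7,12,13,14,15): 0⊕0⊕0⊕0⊕0⊕0⊕0⊕0 = 0
s8 (pos 8,9,10,11,12,13,14,15): 1⊕1⊕1⊕1⊕0⊕0⊕0⊕0 = 0
Syndrome s8…s1 = 0010 → error at position 2.
Flip position 2: 010000011110000 → 000000011110000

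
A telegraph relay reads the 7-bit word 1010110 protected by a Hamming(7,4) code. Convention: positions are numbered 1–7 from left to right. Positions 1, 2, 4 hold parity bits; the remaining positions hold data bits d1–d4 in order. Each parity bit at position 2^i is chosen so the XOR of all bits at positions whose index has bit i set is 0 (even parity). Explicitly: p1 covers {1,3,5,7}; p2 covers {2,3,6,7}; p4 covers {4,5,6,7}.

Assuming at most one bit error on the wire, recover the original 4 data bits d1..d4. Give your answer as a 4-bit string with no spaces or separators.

1110

s1 (pos 1,3,5,7): 1⊕1⊕1⊕0 = 1
s2 (pos 2,3,6,7): 0⊕1⊕1⊕0 = 0
s4 (pos 4,5,6,7): 0⊕1⊕1⊕0 = 0
Syndrome s4…s1 = 001 → error at position 1.
Flip position 1: 1010110 → 0010110
Read data bits from positions 3,5,6,7: 1110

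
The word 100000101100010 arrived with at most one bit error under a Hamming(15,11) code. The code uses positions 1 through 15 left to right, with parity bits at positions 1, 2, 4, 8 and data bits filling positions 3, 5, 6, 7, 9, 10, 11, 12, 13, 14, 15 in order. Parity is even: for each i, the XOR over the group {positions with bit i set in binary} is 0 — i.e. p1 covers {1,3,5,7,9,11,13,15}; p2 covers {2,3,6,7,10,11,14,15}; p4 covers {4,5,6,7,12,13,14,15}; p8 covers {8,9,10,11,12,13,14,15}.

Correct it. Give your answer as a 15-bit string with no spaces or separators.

s1 (pos 1,3,5,7,9,11,13,15): 1⊕0⊕0⊕1⊕1⊕0⊕0⊕0 = 1
s2 (pos 2,3,6,7,10,11,14,15): 0⊕0⊕0⊕1⊕1⊕0⊕1⊕0 = 1
s4 (pos 4,5,6,7,12,13,14,15): 0⊕0⊕0⊕1⊕0⊕0⊕1⊕0 = 0
s8 (pos 8,9,10,11,12,13,14,15): 0⊕1⊕1⊕0⊕0⊕0⊕1⊕0 = 1
Syndrome s8…s1 = 1011 → error at position 11.
Flip position 11: 100000101100010 → 100000101110010

100000101110010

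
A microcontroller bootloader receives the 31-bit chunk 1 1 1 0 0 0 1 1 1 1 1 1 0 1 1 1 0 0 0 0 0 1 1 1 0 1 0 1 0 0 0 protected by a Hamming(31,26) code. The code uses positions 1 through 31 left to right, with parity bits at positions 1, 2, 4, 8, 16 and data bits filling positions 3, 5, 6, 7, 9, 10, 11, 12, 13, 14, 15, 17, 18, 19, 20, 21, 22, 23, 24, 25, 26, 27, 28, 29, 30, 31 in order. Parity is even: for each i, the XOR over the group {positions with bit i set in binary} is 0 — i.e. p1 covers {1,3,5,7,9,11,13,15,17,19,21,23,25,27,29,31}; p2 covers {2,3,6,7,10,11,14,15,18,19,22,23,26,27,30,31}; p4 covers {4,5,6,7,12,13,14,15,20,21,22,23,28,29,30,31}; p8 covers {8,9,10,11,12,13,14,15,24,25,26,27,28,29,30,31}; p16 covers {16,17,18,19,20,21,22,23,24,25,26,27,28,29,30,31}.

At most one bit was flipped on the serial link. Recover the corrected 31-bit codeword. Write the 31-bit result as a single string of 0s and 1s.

1110101111110111000001110101000

s1 (pos 1,3,5,7,9,11,13,15,17,19,21,23,25,27,29,31): 1⊕1⊕0⊕1⊕1⊕1⊕0⊕1⊕0⊕0⊕0⊕1⊕0⊕0⊕0⊕0 = 1
s2 (pos 2,3,6,7,10,11,14,15,18,19,22,23,26,27,30,31): 1⊕1⊕0⊕1⊕1⊕1⊕1⊕1⊕0⊕0⊕1⊕1⊕1⊕0⊕0⊕0 = 0
s4 (pos 4,5,6,7,12,13,14,15,20,21,22,23,28,29,30,31): 0⊕0⊕0⊕1⊕1⊕0⊕1⊕1⊕0⊕0⊕1⊕1⊕1⊕0⊕0⊕0 = 1
s8 (pos 8,9,10,11,12,13,14,15,24,25,26,27,28,29,30,31): 1⊕1⊕1⊕1⊕1⊕0⊕1⊕1⊕1⊕0⊕1⊕0⊕1⊕0⊕0⊕0 = 0
s16 (pos 16,17,18,19,20,21,22,23,24,25,26,27,28,29,30,31): 1⊕0⊕0⊕0⊕0⊕0⊕1⊕1⊕1⊕0⊕1⊕0⊕1⊕0⊕0⊕0 = 0
Syndrome s16…s1 = 00101 → error at position 5.
Flip position 5: 1110001111110111000001110101000 → 1110101111110111000001110101000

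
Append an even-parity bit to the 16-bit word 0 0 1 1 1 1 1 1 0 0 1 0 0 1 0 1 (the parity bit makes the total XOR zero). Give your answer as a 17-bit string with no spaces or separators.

00111111001001011

XOR of the 16 data bits: 0⊕0⊕1⊕1⊕1⊕1⊕1⊕1⊕0⊕0⊕1⊕0⊕0⊕1⊕0⊕1 = 1
Parity bit = 1 (so all 17 bits XOR to 0).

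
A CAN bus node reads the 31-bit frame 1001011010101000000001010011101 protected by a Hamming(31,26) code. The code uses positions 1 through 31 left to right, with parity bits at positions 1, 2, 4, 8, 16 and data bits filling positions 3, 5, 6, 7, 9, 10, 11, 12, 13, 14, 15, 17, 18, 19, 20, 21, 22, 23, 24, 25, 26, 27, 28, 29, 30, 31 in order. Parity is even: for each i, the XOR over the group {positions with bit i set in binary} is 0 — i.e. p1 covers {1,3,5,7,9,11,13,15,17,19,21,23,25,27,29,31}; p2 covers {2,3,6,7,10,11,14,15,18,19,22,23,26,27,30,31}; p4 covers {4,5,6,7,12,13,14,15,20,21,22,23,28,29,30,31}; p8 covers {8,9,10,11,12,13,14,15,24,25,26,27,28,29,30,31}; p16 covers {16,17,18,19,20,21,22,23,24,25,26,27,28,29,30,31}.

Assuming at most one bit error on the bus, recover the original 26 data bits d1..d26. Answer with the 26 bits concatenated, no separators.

00111010100000001010011101

s1 (pos 1,3,5,7,9,11,13,15,17,19,21,23,25,27,29,31): 1⊕0⊕0⊕1⊕1⊕1⊕1⊕0⊕0⊕0⊕0⊕0⊕0⊕1⊕1⊕1 = 0
s2 (pos 2,3,6,7,10,11,14,15,18,19,22,23,26,27,30,31): 0⊕0⊕1⊕1⊕0⊕1⊕0⊕0⊕0⊕0⊕1⊕0⊕0⊕1⊕0⊕1 = 0
s4 (pos 4,5,6,7,12,13,14,15,20,21,22,23,28,29,30,31): 1⊕0⊕1⊕1⊕0⊕1⊕0⊕0⊕0⊕0⊕1⊕0⊕1⊕1⊕0⊕1 = 0
s8 (pos 8,9,10,11,12,13,14,15,24,25,26,27,28,29,30,31): 0⊕1⊕0⊕1⊕0⊕1⊕0⊕0⊕1⊕0⊕0⊕1⊕1⊕1⊕0⊕1 = 0
s16 (pos 16,17,18,19,20,21,22,23,24,25,26,27,28,29,30,31): 0⊕0⊕0⊕0⊕0⊕0⊕1⊕0⊕1⊕0⊕0⊕1⊕1⊕1⊕0⊕1 = 0
Syndrome s16…s1 = 00000 → no error.
Read data bits from positions 3,5,6,7,9,10,11,12,13,14,15,17,18,19,20,21,22,23,24,25,26,27,28,29,30,31: 00111010100000001010011101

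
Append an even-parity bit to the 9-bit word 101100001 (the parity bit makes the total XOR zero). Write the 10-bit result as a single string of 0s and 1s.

1011000010

XOR of the 9 data bits: 1⊕0⊕1⊕1⊕0⊕0⊕0⊕0⊕1 = 0
Parity bit = 0 (so all 10 bits XOR to 0).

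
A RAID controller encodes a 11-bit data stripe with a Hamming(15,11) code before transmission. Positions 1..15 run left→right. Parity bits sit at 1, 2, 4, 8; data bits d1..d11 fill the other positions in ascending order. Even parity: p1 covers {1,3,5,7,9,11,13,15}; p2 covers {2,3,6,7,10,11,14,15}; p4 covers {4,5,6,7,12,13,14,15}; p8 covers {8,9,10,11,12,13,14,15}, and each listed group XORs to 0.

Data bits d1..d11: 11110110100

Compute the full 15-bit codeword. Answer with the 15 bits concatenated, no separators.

111011110110100

Place data at non-parity positions: p1 p2 1 p4 1 1 1 p8 0 1 1 0 1 0 0
p1 (pos 1,3,5,7,9,11,13,15): XOR of data positions = 1⊕1⊕1⊕0⊕1⊕1⊕0 = 1
p2 (pos 2,3,6,7,10,11,14,15): XOR of data positions = 1⊕1⊕1⊕1⊕1⊕0⊕0 = 1
p4 (pos 4,5,6,7,12,13,14,15): XOR of data positions = 1⊕1⊕1⊕0⊕1⊕0⊕0 = 0
p8 (pos 8,9,10,11,12,13,14,15): XOR of data positions = 0⊕1⊕1⊕0⊕1⊕0⊕0 = 1
Codeword: 111011110110100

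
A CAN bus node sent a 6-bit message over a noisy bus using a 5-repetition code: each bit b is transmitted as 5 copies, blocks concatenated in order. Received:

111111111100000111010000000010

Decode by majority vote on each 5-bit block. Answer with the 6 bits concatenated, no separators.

110100

Block 1 (11111): 5 ones → 1
Block 2 (11111): 5 ones → 1
Block 3 (00000): 0 ones → 0
Block 4 (11101): 4 ones → 1
Block 5 (00000): 0 ones → 0
Block 6 (00010): 1 one → 0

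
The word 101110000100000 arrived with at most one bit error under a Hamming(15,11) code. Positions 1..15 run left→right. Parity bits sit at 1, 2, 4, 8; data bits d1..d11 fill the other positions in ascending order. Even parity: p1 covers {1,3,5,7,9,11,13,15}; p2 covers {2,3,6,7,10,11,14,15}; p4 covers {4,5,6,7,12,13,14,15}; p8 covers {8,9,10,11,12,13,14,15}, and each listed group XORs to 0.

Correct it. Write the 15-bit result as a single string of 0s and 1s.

101110001100000

s1 (pos 1,3,5,7,9,11,13,15): 1⊕1⊕1⊕0⊕0⊕0⊕0⊕0 = 1
s2 (pos 2,3,6,7,10,11,14,15): 0⊕1⊕0⊕0⊕1⊕0⊕0⊕0 = 0
s4 (pos 4,5,6,7,12,13,14,15): 1⊕1⊕0⊕0⊕0⊕0⊕0⊕0 = 0
s8 (pos 8,9,10,11,12,13,14,15): 0⊕0⊕1⊕0⊕0⊕0⊕0⊕0 = 1
Syndrome s8…s1 = 1001 → error at position 9.
Flip position 9: 101110000100000 → 101110001100000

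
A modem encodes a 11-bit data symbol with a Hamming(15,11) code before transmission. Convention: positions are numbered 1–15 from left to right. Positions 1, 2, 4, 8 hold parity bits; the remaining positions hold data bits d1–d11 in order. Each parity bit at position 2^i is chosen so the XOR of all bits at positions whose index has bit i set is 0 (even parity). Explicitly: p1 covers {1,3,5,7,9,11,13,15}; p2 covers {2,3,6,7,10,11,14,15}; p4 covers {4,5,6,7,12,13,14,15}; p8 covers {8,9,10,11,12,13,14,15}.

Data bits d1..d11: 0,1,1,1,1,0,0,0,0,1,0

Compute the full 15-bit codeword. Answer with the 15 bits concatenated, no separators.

Place data at non-parity positions: p1 p2 0 p4 1 1 1 p8 1 0 0 0 0 1 0
p1 (pos 1,3,5,7,9,11,13,15): XOR of data positions = 0⊕1⊕1⊕1⊕0⊕0⊕0 = 1
p2 (pos 2,3,6,7,10,11,14,15): XOR of data positions = 0⊕1⊕1⊕0⊕0⊕1⊕0 = 1
p4 (pos 4,5,6,7,12,13,14,15): XOR of data positions = 1⊕1⊕1⊕0⊕0⊕1⊕0 = 0
p8 (pos 8,9,10,11,12,13,14,15): XOR of data positions = 1⊕0⊕0⊕0⊕0⊕1⊕0 = 0
Codeword: 110011101000010

110011101000010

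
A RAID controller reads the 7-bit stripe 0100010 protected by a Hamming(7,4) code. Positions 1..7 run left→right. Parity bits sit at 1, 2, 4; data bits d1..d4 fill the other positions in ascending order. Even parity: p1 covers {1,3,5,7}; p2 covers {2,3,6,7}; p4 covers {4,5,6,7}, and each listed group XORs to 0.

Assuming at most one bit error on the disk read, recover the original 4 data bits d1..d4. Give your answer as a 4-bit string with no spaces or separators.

s1 (pos 1,3,5,7): 0⊕0⊕0⊕0 = 0
s2 (pos 2,3,6,7): 1⊕0⊕1⊕0 = 0
s4 (pos 4,5,6,7): 0⊕0⊕1⊕0 = 1
Syndrome s4…s1 = 100 → error at position 4.
Flip position 4: 0100010 → 0101010
Read data bits from positions 3,5,6,7: 0010

0010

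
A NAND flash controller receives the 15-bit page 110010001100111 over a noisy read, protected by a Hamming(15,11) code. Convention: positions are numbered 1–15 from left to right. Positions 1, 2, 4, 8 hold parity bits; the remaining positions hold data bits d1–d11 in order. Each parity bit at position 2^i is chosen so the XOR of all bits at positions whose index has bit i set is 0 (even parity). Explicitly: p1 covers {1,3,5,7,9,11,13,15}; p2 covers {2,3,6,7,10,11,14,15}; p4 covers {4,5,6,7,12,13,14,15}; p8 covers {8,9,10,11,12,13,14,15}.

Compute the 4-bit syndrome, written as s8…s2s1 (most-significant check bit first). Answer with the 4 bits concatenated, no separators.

s1 (pos 1,3,5,7,9,11,13,15): 1⊕0⊕1⊕0⊕1⊕0⊕1⊕1 = 1
s2 (pos 2,3,6,7,10,11,14,15): 1⊕0⊕0⊕0⊕1⊕0⊕1⊕1 = 0
s4 (pos 4,5,6,7,12,13,14,15): 0⊕1⊕0⊕0⊕0⊕1⊕1⊕1 = 0
s8 (pos 8,9,10,11,12,13,14,15): 0⊕1⊕1⊕0⊕0⊕1⊕1⊕1 = 1
Syndrome s8…s1 = 1001 → error at position 9.

1001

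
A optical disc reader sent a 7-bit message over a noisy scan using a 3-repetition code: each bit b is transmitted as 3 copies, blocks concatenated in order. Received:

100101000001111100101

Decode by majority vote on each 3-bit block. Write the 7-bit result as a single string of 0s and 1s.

Block 1 (100): 1 one → 0
Block 2 (101): 2 ones → 1
Block 3 (000): 0 ones → 0
Block 4 (001): 1 one → 0
Block 5 (111): 3 ones → 1
Block 6 (100): 1 one → 0
Block 7 (101): 2 ones → 1

0100101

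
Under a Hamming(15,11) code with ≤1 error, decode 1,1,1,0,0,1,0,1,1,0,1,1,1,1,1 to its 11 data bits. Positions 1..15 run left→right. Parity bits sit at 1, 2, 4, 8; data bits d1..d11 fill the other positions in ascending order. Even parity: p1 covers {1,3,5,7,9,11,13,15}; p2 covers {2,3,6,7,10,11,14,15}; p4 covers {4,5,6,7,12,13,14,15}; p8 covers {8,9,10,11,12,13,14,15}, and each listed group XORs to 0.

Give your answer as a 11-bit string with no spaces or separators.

s1 (pos 1,3,5,7,9,11,13,15): 1⊕1⊕0⊕0⊕1⊕1⊕1⊕1 = 0
s2 (pos 2,3,6,7,10,11,14,15): 1⊕1⊕1⊕0⊕0⊕1⊕1⊕1 = 0
s4 (pos 4,5,6,7,12,13,14,15): 0⊕0⊕1⊕0⊕1⊕1⊕1⊕1 = 1
s8 (pos 8,9,10,11,12,13,14,15): 1⊕1⊕0⊕1⊕1⊕1⊕1⊕1 = 1
Syndrome s8…s1 = 1100 → error at position 12.
Flip position 12: 111001011011111 → 111001011010111
Read data bits from positions 3,5,6,7,9,10,11,12,13,14,15: 10101010111

10101010111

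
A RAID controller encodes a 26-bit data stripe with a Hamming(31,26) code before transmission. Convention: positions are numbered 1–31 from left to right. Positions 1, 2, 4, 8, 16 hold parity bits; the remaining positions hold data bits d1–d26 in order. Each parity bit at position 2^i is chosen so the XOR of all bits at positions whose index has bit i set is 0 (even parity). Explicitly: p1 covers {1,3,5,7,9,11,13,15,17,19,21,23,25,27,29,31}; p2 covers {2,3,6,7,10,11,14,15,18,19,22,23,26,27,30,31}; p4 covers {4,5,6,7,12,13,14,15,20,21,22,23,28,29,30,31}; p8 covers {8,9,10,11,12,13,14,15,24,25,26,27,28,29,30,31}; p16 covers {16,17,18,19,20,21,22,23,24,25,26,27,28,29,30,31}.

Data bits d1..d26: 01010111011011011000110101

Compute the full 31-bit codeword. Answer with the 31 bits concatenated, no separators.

Place data at non-parity positions: p1 p2 0 p4 1 0 1 p8 0 1 1 1 0 1 1 p16 0 1 1 0 1 1 0 0 0 1 1 0 1 0 1
p1 (pos 1,3,5,7,9,11,13,15,17,19,21,23,25,27,29,31): XOR of data positions = 0⊕1⊕1⊕0⊕1⊕0⊕1⊕0⊕1⊕1⊕0⊕0⊕1⊕1⊕1 = 1
p2 (pos 2,3,6,7,10,11,14,15,18,19,22,23,26,27,30,31): XOR of data positions = 0⊕0⊕1⊕1⊕1⊕1⊕1⊕1⊕1⊕1⊕0⊕1⊕1⊕0⊕1 = 1
p4 (pos 4,5,6,7,12,13,14,15,20,21,22,23,28,29,30,31): XOR of data positions = 1⊕0⊕1⊕1⊕0⊕1⊕1⊕0⊕1⊕1⊕0⊕0⊕1⊕0⊕1 = 1
p8 (pos 8,9,10,11,12,13,14,15,24,25,26,27,28,29,30,31): XOR of data positions = 0⊕1⊕1⊕1⊕0⊕1⊕1⊕0⊕0⊕1⊕1⊕0⊕1⊕0⊕1 = 1
p16 (pos 16,17,18,19,20,21,22,23,24,25,26,27,28,29,30,31): XOR of data positions = 0⊕1⊕1⊕0⊕1⊕1⊕0⊕0⊕0⊕1⊕1⊕0⊕1⊕0⊕1 = 0
Codeword: 1101101101110110011011000110101

1101101101110110011011000110101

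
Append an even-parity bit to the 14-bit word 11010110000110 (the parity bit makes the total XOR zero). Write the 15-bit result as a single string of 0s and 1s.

XOR of the 14 data bits: 1⊕1⊕0⊕1⊕0⊕1⊕1⊕0⊕0⊕0⊕0⊕1⊕1⊕0 = 1
Parity bit = 1 (so all 15 bits XOR to 0).

110101100001101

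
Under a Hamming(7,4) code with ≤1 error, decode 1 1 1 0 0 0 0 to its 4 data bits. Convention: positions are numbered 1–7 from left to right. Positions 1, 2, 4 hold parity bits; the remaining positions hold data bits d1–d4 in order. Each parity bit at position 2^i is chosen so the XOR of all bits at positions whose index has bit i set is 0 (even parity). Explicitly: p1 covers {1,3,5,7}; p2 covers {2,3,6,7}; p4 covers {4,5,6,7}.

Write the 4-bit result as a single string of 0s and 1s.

1000

s1 (pos 1,3,5,7): 1⊕1⊕0⊕0 = 0
s2 (pos 2,3,6,7): 1⊕1⊕0⊕0 = 0
s4 (pos 4,5,6,7): 0⊕0⊕0⊕0 = 0
Syndrome s4…s1 = 000 → no error.
Read data bits from positions 3,5,6,7: 1000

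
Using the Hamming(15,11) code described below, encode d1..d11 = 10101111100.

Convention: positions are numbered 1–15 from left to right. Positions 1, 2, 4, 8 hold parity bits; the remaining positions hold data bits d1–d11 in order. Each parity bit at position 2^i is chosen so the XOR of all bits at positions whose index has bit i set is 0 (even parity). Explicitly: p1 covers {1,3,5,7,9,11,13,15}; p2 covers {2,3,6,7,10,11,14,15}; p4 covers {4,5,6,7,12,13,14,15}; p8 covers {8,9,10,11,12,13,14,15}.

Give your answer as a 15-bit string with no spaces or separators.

001101011111100

Place data at non-parity positions: p1 p2 1 p4 0 1 0 p8 1 1 1 1 1 0 0
p1 (pos 1,3,5,7,9,11,13,15): XOR of data positions = 1⊕0⊕0⊕1⊕1⊕1⊕0 = 0
p2 (pos 2,3,6,7,10,11,14,15): XOR of data positions = 1⊕1⊕0⊕1⊕1⊕0⊕0 = 0
p4 (pos 4,5,6,7,12,13,14,15): XOR of data positions = 0⊕1⊕0⊕1⊕1⊕0⊕0 = 1
p8 (pos 8,9,10,11,12,13,14,15): XOR of data positions = 1⊕1⊕1⊕1⊕1⊕0⊕0 = 1
Codeword: 001101011111100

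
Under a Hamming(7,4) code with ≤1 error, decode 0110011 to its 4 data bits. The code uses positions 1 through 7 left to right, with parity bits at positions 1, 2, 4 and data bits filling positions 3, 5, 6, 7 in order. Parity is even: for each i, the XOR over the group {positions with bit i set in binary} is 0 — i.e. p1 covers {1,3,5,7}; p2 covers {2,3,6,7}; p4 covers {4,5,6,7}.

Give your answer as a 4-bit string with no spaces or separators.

1011

s1 (pos 1,3,5,7): 0⊕1⊕0⊕1 = 0
s2 (pos 2,3,6,7): 1⊕1⊕1⊕1 = 0
s4 (pos 4,5,6,7): 0⊕0⊕1⊕1 = 0
Syndrome s4…s1 = 000 → no error.
Read data bits from positions 3,5,6,7: 1011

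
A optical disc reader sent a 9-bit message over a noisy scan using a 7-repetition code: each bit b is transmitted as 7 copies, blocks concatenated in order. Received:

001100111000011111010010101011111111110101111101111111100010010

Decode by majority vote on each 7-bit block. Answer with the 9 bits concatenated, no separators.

001011110

Block 1 (0011001): 3 ones → 0
Block 2 (1100001): 3 ones → 0
Block 3 (1111010): 5 ones → 1
Block 4 (0101010): 3 ones → 0
Block 5 (1111111): 7 ones → 1
Block 6 (1110101): 5 ones → 1
Block 7 (1111011): 6 ones → 1
Block 8 (1111110): 6 ones → 1
Block 9 (0010010): 2 ones → 0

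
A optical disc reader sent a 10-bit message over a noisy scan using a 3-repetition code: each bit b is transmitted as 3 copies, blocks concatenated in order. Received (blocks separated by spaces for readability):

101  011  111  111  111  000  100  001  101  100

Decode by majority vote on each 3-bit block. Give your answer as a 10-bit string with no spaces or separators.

1111100010

Block 1 (101): 2 ones → 1
Block 2 (011): 2 ones → 1
Block 3 (111): 3 ones → 1
Block 4 (111): 3 ones → 1
Block 5 (111): 3 ones → 1
Block 6 (000): 0 ones → 0
Block 7 (100): 1 one → 0
Block 8 (001): 1 one → 0
Block 9 (101): 2 ones → 1
Block 10 (100): 1 one → 0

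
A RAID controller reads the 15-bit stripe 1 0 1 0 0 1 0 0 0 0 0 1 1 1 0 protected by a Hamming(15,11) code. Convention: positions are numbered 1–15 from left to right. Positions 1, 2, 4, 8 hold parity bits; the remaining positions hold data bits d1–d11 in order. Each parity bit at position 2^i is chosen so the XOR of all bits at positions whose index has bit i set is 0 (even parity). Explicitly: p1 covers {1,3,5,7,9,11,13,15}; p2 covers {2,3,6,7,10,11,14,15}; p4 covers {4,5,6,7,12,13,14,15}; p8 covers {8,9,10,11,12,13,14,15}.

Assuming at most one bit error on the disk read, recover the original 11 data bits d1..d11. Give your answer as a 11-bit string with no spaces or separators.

10100011110

s1 (pos 1,3,5,7,9,11,13,15): 1⊕1⊕0⊕0⊕0⊕0⊕1⊕0 = 1
s2 (pos 2,3,6,7,10,11,14,15): 0⊕1⊕1⊕0⊕0⊕0⊕1⊕0 = 1
s4 (pos 4,5,6,7,12,13,14,15): 0⊕0⊕1⊕0⊕1⊕1⊕1⊕0 = 0
s8 (pos 8,9,10,11,12,13,14,15): 0⊕0⊕0⊕0⊕1⊕1⊕1⊕0 = 1
Syndrome s8…s1 = 1011 → error at position 11.
Flip position 11: 101001000001110 → 101001000011110
Read data bits from positions 3,5,6,7,9,10,11,12,13,14,15: 10100011110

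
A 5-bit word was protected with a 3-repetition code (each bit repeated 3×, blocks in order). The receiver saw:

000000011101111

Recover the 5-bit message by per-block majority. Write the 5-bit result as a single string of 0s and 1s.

Block 1 (000): 0 ones → 0
Block 2 (000): 0 ones → 0
Block 3 (011): 2 ones → 1
Block 4 (101): 2 ones → 1
Block 5 (111): 3 ones → 1

00111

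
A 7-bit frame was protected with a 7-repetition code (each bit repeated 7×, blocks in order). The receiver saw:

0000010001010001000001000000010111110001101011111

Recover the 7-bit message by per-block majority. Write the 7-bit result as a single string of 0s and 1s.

0000101

Block 1 (0000010): 1 one → 0
Block 2 (0010100): 2 ones → 0
Block 3 (0100000): 1 one → 0
Block 4 (1000000): 1 one → 0
Block 5 (0101111): 5 ones → 1
Block 6 (1000110): 3 ones → 0
Block 7 (1011111): 6 ones → 1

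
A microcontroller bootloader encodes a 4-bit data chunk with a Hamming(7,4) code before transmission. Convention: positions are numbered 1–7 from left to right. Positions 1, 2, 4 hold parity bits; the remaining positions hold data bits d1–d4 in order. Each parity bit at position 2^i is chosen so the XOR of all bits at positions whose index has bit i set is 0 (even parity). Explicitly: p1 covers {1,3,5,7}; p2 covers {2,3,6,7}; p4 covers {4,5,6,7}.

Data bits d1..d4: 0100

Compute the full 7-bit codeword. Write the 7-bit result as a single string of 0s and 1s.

Place data at non-parity positions: p1 p2 0 p4 1 0 0
p1 (pos 1,3,5,7): XOR of data positions = 0⊕1⊕0 = 1
p2 (pos 2,3,6,7): XOR of data positions = 0⊕0⊕0 = 0
p4 (pos 4,5,6,7): XOR of data positions = 1⊕0⊕0 = 1
Codeword: 1001100

1001100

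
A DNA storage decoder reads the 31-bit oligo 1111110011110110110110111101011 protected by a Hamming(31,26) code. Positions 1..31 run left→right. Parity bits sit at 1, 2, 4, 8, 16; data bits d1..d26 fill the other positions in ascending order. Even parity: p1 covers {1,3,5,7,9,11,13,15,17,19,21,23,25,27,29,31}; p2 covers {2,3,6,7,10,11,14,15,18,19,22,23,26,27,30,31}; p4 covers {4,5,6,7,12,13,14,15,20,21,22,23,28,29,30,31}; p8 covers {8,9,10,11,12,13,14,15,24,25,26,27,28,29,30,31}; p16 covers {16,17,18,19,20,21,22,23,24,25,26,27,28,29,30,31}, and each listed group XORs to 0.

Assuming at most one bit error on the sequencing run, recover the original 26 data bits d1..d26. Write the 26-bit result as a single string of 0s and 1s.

11101111011010110111101011

s1 (pos 1,3,5,7,9,11,13,15,17,19,21,23,25,27,29,31): 1⊕1⊕1⊕0⊕1⊕1⊕0⊕1⊕1⊕0⊕1⊕1⊕1⊕0⊕0⊕1 = 1
s2 (pos 2,3,6,7,10,11,14,15,18,19,22,23,26,27,30,31): 1⊕1⊕1⊕0⊕1⊕1⊕1⊕1⊕1⊕0⊕0⊕1⊕1⊕0⊕1⊕1 = 0
s4 (pos 4,5,6,7,12,13,14,15,20,21,22,23,28,29,30,31): 1⊕1⊕1⊕0⊕1⊕0⊕1⊕1⊕1⊕1⊕0⊕1⊕1⊕0⊕1⊕1 = 0
s8 (pos 8,9,10,11,12,13,14,15,24,25,26,27,28,29,30,31): 0⊕1⊕1⊕1⊕1⊕0⊕1⊕1⊕1⊕1⊕1⊕0⊕1⊕0⊕1⊕1 = 0
s16 (pos 16,17,18,19,20,21,22,23,24,25,26,27,28,29,30,31): 0⊕1⊕1⊕0⊕1⊕1⊕0⊕1⊕1⊕1⊕1⊕0⊕1⊕0⊕1⊕1 = 1
Syndrome s16…s1 = 10001 → error at position 17.
Flip position 17: 1111110011110110110110111101011 → 1111110011110110010110111101011
Read data bits from positions 3,5,6,7,9,10,11,12,13,14,15,17,18,19,20,21,22,23,24,25,26,27,28,29,30,31: 11101111011010110111101011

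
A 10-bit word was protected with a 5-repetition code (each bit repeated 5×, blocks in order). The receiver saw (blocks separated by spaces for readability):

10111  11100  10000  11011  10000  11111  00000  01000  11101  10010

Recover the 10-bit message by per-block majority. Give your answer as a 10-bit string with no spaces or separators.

Block 1 (10111): 4 ones → 1
Block 2 (11100): 3 ones → 1
Block 3 (10000): 1 one → 0
Block 4 (11011): 4 ones → 1
Block 5 (10000): 1 one → 0
Block 6 (11111): 5 ones → 1
Block 7 (00000): 0 ones → 0
Block 8 (01000): 1 one → 0
Block 9 (11101): 4 ones → 1
Block 10 (10010): 2 ones → 0

1101010010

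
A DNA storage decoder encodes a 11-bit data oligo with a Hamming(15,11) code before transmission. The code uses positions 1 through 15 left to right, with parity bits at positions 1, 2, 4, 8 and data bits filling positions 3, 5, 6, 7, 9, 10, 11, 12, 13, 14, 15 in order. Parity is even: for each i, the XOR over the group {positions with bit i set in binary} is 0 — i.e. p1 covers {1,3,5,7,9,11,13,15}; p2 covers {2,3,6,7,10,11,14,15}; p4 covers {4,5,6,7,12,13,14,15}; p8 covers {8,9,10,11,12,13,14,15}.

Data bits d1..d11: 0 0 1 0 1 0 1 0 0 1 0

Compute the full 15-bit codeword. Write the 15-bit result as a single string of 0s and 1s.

010001011010010

Place data at non-parity positions: p1 p2 0 p4 0 1 0 p8 1 0 1 0 0 1 0
p1 (pos 1,3,5,7,9,11,13,15): XOR of data positions = 0⊕0⊕0⊕1⊕1⊕0⊕0 = 0
p2 (pos 2,3,6,7,10,11,14,15): XOR of data positions = 0⊕1⊕0⊕0⊕1⊕1⊕0 = 1
p4 (pos 4,5,6,7,12,13,14,15): XOR of data positions = 0⊕1⊕0⊕0⊕0⊕1⊕0 = 0
p8 (pos 8,9,10,11,12,13,14,15): XOR of data positions = 1⊕0⊕1⊕0⊕0⊕1⊕0 = 1
Codeword: 010001011010010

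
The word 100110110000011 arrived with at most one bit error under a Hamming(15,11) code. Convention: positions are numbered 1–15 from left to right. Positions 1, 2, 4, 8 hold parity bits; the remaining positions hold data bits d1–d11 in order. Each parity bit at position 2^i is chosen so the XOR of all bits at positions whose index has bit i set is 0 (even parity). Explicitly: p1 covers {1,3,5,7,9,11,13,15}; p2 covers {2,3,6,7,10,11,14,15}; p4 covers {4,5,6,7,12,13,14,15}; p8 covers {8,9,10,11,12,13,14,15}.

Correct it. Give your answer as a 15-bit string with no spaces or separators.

s1 (pos 1,3,5,7,9,11,13,15): 1⊕0⊕1⊕1⊕0⊕0⊕0⊕1 = 0
s2 (pos 2,3,6,7,10,11,14,15): 0⊕0⊕0⊕1⊕0⊕0⊕1⊕1 = 1
s4 (pos 4,5,6,7,12,13,14,15): 1⊕1⊕0⊕1⊕0⊕0⊕1⊕1 = 1
s8 (pos 8,9,10,11,12,13,14,15): 1⊕0⊕0⊕0⊕0⊕0⊕1⊕1 = 1
Syndrome s8…s1 = 1110 → error at position 14.
Flip position 14: 100110110000011 → 100110110000001

100110110000001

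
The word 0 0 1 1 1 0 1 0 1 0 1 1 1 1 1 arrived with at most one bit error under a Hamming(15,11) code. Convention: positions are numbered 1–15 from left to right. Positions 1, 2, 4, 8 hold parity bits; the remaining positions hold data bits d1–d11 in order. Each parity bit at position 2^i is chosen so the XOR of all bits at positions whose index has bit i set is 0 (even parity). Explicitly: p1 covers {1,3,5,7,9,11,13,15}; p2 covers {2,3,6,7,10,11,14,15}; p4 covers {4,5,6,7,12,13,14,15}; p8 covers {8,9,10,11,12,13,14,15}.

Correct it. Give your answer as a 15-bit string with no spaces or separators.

s1 (pos 1,3,5,7,9,11,13,15): 0⊕1⊕1⊕1⊕1⊕1⊕1⊕1 = 1
s2 (pos 2,3,6,7,10,11,14,15): 0⊕1⊕0⊕1⊕0⊕1⊕1⊕1 = 1
s4 (pos 4,5,6,7,12,13,14,15): 1⊕1⊕0⊕1⊕1⊕1⊕1⊕1 = 1
s8 (pos 8,9,10,11,12,13,14,15): 0⊕1⊕0⊕1⊕1⊕1⊕1⊕1 = 0
Syndrome s8…s1 = 0111 → error at position 7.
Flip position 7: 001110101011111 → 001110001011111

001110001011111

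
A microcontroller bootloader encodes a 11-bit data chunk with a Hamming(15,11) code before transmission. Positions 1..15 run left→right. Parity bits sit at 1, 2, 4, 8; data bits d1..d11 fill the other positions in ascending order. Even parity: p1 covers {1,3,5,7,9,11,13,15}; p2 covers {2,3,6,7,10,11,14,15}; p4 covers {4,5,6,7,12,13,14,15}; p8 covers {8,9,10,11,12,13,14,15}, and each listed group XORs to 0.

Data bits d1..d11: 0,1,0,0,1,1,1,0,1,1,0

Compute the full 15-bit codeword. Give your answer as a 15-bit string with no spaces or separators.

Place data at non-parity positions: p1 p2 0 p4 1 0 0 p8 1 1 1 0 1 1 0
p1 (pos 1,3,5,7,9,11,13,15): XOR of data positions = 0⊕1⊕0⊕1⊕1⊕1⊕0 = 0
p2 (pos 2,3,6,7,10,11,14,15): XOR of data positions = 0⊕0⊕0⊕1⊕1⊕1⊕0 = 1
p4 (pos 4,5,6,7,12,13,14,15): XOR of data positions = 1⊕0⊕0⊕0⊕1⊕1⊕0 = 1
p8 (pos 8,9,10,11,12,13,14,15): XOR of data positions = 1⊕1⊕1⊕0⊕1⊕1⊕0 = 1
Codeword: 010110011110110

010110011110110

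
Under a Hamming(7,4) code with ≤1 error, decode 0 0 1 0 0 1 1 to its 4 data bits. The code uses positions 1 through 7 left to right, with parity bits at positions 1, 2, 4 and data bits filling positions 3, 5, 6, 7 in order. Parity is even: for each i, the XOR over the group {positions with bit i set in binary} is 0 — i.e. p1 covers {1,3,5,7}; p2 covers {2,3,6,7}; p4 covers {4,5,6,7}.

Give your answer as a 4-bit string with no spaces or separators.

1011

s1 (pos 1,3,5,7): 0⊕1⊕0⊕1 = 0
s2 (pos 2,3,6,7): 0⊕1⊕1⊕1 = 1
s4 (pos 4,5,6,7): 0⊕0⊕1⊕1 = 0
Syndrome s4…s1 = 010 → error at position 2.
Flip position 2: 0010011 → 0110011
Read data bits from positions 3,5,6,7: 1011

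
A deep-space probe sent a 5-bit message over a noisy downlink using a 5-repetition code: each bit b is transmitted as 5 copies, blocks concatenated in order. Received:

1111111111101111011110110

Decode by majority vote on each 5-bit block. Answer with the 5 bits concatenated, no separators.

11111

Block 1 (11111): 5 ones → 1
Block 2 (11111): 5 ones → 1
Block 3 (10111): 4 ones → 1
Block 4 (10111): 4 ones → 1
Block 5 (10110): 3 ones → 1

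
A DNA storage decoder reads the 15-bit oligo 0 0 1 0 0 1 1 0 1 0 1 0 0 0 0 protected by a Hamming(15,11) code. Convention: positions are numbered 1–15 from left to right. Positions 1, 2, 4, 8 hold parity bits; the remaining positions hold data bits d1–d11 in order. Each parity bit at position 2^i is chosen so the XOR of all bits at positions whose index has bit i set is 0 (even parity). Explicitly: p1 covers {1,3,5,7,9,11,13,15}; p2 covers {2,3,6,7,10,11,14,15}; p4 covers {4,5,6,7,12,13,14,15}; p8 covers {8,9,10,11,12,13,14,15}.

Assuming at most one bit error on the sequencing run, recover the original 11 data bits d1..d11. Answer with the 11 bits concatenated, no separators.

10111010000

s1 (pos 1,3,5,7,9,11,13,15): 0⊕1⊕0⊕1⊕1⊕1⊕0⊕0 = 0
s2 (pos 2,3,6,7,10,11,14,15): 0⊕1⊕1⊕1⊕0⊕1⊕0⊕0 = 0
s4 (pos 4,5,6,7,12,13,14,15): 0⊕0⊕1⊕1⊕0⊕0⊕0⊕0 = 0
s8 (pos 8,9,10,11,12,13,14,15): 0⊕1⊕0⊕1⊕0⊕0⊕0⊕0 = 0
Syndrome s8…s1 = 0000 → no error.
Read data bits from positions 3,5,6,7,9,10,11,12,13,14,15: 10111010000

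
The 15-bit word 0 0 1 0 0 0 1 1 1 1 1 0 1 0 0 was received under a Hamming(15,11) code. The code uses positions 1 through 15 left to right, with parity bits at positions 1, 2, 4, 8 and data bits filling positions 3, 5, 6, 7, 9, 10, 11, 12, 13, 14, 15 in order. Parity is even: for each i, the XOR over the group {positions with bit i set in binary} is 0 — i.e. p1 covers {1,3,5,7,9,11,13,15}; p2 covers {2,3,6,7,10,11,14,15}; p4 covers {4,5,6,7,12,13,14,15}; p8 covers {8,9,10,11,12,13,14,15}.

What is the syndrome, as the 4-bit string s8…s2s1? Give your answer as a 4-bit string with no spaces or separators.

s1 (pos 1,3,5,7,9,11,13,15): 0⊕1⊕0⊕1⊕1⊕1⊕1⊕0 = 1
s2 (pos 2,3,6,7,10,11,14,15): 0⊕1⊕0⊕1⊕1⊕1⊕0⊕0 = 0
s4 (pos 4,5,6,7,12,13,14,15): 0⊕0⊕0⊕1⊕0⊕1⊕0⊕0 = 0
s8 (pos 8,9,10,11,12,13,14,15): 1⊕1⊕1⊕1⊕0⊕1⊕0⊕0 = 1
Syndrome s8…s1 = 1001 → error at position 9.

1001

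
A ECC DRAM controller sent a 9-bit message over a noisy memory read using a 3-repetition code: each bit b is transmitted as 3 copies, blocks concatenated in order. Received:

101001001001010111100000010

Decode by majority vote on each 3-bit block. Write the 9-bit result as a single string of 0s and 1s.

Block 1 (101): 2 ones → 1
Block 2 (001): 1 one → 0
Block 3 (001): 1 one → 0
Block 4 (001): 1 one → 0
Block 5 (010): 1 one → 0
Block 6 (111): 3 ones → 1
Block 7 (100): 1 one → 0
Block 8 (000): 0 ones → 0
Block 9 (010): 1 one → 0

100001000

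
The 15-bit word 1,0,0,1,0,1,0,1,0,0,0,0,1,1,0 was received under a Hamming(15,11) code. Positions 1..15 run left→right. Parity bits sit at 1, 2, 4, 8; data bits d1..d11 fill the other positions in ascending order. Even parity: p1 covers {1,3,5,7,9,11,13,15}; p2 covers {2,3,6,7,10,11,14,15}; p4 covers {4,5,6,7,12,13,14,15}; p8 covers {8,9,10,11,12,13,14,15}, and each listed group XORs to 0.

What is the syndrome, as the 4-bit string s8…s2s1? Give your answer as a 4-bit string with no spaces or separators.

1000

s1 (pos 1,3,5,7,9,11,13,15): 1⊕0⊕0⊕0⊕0⊕0⊕1⊕0 = 0
s2 (pos 2,3,6,7,10,11,14,15): 0⊕0⊕1⊕0⊕0⊕0⊕1⊕0 = 0
s4 (pos 4,5,6,7,12,13,14,15): 1⊕0⊕1⊕0⊕0⊕1⊕1⊕0 = 0
s8 (pos 8,9,10,11,12,13,14,15): 1⊕0⊕0⊕0⊕0⊕1⊕1⊕0 = 1
Syndrome s8…s1 = 1000 → error at position 8.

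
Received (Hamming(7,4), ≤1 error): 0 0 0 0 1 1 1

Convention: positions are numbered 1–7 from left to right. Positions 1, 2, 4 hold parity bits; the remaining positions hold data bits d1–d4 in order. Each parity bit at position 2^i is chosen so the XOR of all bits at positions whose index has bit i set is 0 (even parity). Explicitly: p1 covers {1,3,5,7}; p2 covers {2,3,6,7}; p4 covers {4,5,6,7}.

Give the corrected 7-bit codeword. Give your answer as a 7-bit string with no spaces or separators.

0001111

s1 (pos 1,3,5,7): 0⊕0⊕1⊕1 = 0
s2 (pos 2,3,6,7): 0⊕0⊕1⊕1 = 0
s4 (pos 4,5,6,7): 0⊕1⊕1⊕1 = 1
Syndrome s4…s1 = 100 → error at position 4.
Flip position 4: 0000111 → 0001111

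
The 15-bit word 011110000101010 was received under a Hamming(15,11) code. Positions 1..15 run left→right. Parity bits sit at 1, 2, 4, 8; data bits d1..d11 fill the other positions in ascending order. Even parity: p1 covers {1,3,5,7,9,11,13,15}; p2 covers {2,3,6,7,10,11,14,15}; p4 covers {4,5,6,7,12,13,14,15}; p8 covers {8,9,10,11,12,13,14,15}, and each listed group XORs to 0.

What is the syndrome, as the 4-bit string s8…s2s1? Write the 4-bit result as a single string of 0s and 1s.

s1 (pos 1,3,5,7,9,11,13,15): 0⊕1⊕1⊕0⊕0⊕0⊕0⊕0 = 0
s2 (pos 2,3,6,7,10,11,14,15): 1⊕1⊕0⊕0⊕1⊕0⊕1⊕0 = 0
s4 (pos 4,5,6,7,12,13,14,15): 1⊕1⊕0⊕0⊕1⊕0⊕1⊕0 = 0
s8 (pos 8,9,10,11,12,13,14,15): 0⊕0⊕1⊕0⊕1⊕0⊕1⊕0 = 1
Syndrome s8…s1 = 1000 → error at position 8.

1000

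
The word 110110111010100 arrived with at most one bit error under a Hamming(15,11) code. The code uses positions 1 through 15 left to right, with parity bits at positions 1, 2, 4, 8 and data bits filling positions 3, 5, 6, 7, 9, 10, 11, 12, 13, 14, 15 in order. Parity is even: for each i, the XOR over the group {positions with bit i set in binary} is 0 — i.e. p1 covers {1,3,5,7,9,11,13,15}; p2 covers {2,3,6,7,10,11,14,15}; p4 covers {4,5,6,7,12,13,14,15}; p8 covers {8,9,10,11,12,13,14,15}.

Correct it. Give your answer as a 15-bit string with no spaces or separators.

100110111010100

s1 (pos 1,3,5,7,9,11,13,15): 1⊕0⊕1⊕1⊕1⊕1⊕1⊕0 = 0
s2 (pos 2,3,6,7,10,11,14,15): 1⊕0⊕0⊕1⊕0⊕1⊕0⊕0 = 1
s4 (pos 4,5,6,7,12,13,14,15): 1⊕1⊕0⊕1⊕0⊕1⊕0⊕0 = 0
s8 (pos 8,9,10,11,12,13,14,15): 1⊕1⊕0⊕1⊕0⊕1⊕0⊕0 = 0
Syndrome s8…s1 = 0010 → error at position 2.
Flip position 2: 110110111010100 → 100110111010100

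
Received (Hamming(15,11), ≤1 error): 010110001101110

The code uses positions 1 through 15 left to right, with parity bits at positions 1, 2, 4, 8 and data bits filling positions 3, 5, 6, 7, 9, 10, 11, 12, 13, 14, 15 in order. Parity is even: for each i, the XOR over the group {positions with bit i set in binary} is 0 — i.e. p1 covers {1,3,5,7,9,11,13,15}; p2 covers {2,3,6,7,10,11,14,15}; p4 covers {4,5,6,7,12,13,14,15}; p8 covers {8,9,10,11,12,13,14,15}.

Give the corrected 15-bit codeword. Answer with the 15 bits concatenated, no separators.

s1 (pos 1,3,5,7,9,11,13,15): 0⊕0⊕1⊕0⊕1⊕0⊕1⊕0 = 1
s2 (pos 2,3,6,7,10,11,14,15): 1⊕0⊕0⊕0⊕1⊕0⊕1⊕0 = 1
s4 (pos 4,5,6,7,12,13,14,15): 1⊕1⊕0⊕0⊕1⊕1⊕1⊕0 = 1
s8 (pos 8,9,10,11,12,13,14,15): 0⊕1⊕1⊕0⊕1⊕1⊕1⊕0 = 1
Syndrome s8…s1 = 1111 → error at position 15.
Flip position 15: 010110001101110 → 010110001101111

010110001101111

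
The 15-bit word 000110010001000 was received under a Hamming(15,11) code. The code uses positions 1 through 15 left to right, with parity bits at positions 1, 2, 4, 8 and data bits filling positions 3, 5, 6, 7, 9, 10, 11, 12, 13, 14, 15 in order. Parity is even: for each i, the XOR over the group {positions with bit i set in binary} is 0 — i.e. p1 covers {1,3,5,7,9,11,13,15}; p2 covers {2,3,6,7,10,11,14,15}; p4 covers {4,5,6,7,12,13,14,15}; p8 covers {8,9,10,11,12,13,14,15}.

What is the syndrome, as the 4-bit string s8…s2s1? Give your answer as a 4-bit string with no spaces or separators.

s1 (pos 1,3,5,7,9,11,13,15): 0⊕0⊕1⊕0⊕0⊕0⊕0⊕0 = 1
s2 (pos 2,3,6,7,10,11,14,15): 0⊕0⊕0⊕0⊕0⊕0⊕0⊕0 = 0
s4 (pos 4,5,6,7,12,13,14,15): 1⊕1⊕0⊕0⊕1⊕0⊕0⊕0 = 1
s8 (pos 8,9,10,11,12,13,14,15): 1⊕0⊕0⊕0⊕1⊕0⊕0⊕0 = 0
Syndrome s8…s1 = 0101 → error at position 5.

0101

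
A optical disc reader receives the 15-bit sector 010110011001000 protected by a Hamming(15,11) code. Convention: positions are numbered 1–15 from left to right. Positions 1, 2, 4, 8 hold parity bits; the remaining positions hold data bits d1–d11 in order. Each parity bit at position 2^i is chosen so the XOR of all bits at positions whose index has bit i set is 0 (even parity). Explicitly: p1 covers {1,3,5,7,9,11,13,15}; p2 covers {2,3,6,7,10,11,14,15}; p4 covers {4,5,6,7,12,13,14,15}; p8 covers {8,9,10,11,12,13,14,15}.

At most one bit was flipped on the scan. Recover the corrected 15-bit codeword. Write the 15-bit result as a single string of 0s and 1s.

010110011001010

s1 (pos 1,3,5,7,9,11,13,15): 0⊕0⊕1⊕0⊕1⊕0⊕0⊕0 = 0
s2 (pos 2,3,6,7,10,11,14,15): 1⊕0⊕0⊕0⊕0⊕0⊕0⊕0 = 1
s4 (pos 4,5,6,7,12,13,14,15): 1⊕1⊕0⊕0⊕1⊕0⊕0⊕0 = 1
s8 (pos 8,9,10,11,12,13,14,15): 1⊕1⊕0⊕0⊕1⊕0⊕0⊕0 = 1
Syndrome s8…s1 = 1110 → error at position 14.
Flip position 14: 010110011001000 → 010110011001010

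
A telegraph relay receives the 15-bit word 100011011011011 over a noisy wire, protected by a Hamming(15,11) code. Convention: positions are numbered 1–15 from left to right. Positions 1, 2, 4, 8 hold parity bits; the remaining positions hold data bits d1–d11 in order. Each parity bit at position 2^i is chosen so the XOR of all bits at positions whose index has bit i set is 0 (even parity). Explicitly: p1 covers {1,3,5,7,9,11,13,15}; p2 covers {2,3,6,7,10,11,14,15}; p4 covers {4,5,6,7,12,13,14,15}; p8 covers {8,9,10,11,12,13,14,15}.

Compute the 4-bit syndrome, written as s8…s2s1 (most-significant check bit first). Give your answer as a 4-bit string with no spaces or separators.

0101

s1 (pos 1,3,5,7,9,11,13,15): 1⊕0⊕1⊕0⊕1⊕1⊕0⊕1 = 1
s2 (pos 2,3,6,7,10,11,14,15): 0⊕0⊕1⊕0⊕0⊕1⊕1⊕1 = 0
s4 (pos 4,5,6,7,12,13,14,15): 0⊕1⊕1⊕0⊕1⊕0⊕1⊕1 = 1
s8 (pos 8,9,10,11,12,13,14,15): 1⊕1⊕0⊕1⊕1⊕0⊕1⊕1 = 0
Syndrome s8…s1 = 0101 → error at position 5.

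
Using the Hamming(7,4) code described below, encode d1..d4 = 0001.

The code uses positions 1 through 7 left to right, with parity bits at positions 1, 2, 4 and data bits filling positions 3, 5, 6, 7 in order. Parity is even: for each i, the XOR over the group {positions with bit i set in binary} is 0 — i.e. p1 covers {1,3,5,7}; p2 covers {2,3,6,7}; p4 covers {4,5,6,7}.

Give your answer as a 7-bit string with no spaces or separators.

1101001

Place data at non-parity positions: p1 p2 0 p4 0 0 1
p1 (pos 1,3,5,7): XOR of data positions = 0⊕0⊕1 = 1
p2 (pos 2,3,6,7): XOR of data positions = 0⊕0⊕1 = 1
p4 (pos 4,5,6,7): XOR of data positions = 0⊕0⊕1 = 1
Codeword: 1101001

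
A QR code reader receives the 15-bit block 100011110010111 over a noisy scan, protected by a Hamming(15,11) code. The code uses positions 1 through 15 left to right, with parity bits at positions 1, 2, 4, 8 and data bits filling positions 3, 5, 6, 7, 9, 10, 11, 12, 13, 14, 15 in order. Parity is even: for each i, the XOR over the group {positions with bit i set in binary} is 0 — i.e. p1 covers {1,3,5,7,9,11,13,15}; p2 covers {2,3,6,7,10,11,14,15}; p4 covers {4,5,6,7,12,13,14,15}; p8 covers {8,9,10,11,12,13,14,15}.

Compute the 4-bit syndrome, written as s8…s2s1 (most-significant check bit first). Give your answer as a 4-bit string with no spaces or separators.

1010

s1 (pos 1,3,5,7,9,11,13,15): 1⊕0⊕1⊕1⊕0⊕1⊕1⊕1 = 0
s2 (pos 2,3,6,7,10,11,14,15): 0⊕0⊕1⊕1⊕0⊕1⊕1⊕1 = 1
s4 (pos 4,5,6,7,12,13,14,15): 0⊕1⊕1⊕1⊕0⊕1⊕1⊕1 = 0
s8 (pos 8,9,10,11,12,13,14,15): 1⊕0⊕0⊕1⊕0⊕1⊕1⊕1 = 1
Syndrome s8…s1 = 1010 → error at position 10.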